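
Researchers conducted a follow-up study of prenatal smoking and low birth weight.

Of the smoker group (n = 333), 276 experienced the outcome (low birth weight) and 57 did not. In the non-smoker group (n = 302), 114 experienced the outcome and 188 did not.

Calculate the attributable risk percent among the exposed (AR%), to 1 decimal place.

54.5

From the description: a = 276, b = 57, c = 114, d = 188.
Risk in exposed = 276/333 = 0.82883; risk in unexposed = 114/302 = 0.37748.
RR = 0.82883/0.37748 = 2.19567
AR% = (RR − 1)/RR × 100 = (2.19567 − 1)/2.19567 × 100 = 54.4558%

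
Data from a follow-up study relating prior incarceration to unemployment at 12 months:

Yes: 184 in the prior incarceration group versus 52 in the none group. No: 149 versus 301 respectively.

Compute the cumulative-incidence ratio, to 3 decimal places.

3.751

From the description: a = 184, b = 149, c = 52, d = 301.
Risk in exposed = 184/333 = 0.55255; risk in unexposed = 52/353 = 0.14731.
RR = 0.55255 / 0.14731 = 3.75098
The risk among the exposed is 3.75 times that among the unexposed.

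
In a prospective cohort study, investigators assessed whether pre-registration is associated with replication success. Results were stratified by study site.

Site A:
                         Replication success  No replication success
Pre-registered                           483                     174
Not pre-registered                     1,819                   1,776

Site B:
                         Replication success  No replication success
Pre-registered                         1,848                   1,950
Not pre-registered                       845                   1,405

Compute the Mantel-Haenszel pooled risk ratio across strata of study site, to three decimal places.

RR_MH = Σ(aᵢ·n₀ᵢ/nᵢ) / Σ(cᵢ·n₁ᵢ/nᵢ), with n₁ᵢ = aᵢ+bᵢ (exposed), n₀ᵢ = cᵢ+dᵢ (unexposed), nᵢ = n₁ᵢ+n₀ᵢ.
Stratum 1 (Site A): n₁ = 657, n₀ = 3595, n = 4252; a·n₀/n = 483·3595/4252 = 408.3690; c·n₁/n = 1819·657/4252 = 281.0637
Stratum 2 (Site B): n₁ = 3798, n₀ = 2250, n = 6048; a·n₀/n = 1848·2250/6048 = 687.5000; c·n₁/n = 845·3798/6048 = 530.6399
RR_MH = (408.3690 + 687.5000) / (281.0637 + 530.6399) = 1095.8690 / 811.7036 = 1.35009

1.350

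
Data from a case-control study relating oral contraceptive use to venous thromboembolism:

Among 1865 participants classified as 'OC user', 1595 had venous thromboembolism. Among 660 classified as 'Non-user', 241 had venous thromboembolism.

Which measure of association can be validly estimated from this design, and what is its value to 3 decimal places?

10.271

From the description: a = 1595, b = 270, c = 241, d = 419.
This is a case-control study: participants were sampled on outcome status, so risks in the source population cannot be estimated directly — relative risk is not valid here. The odds ratio is the appropriate measure.
OR = (a·d)/(b·c) = (1595 × 419) / (270 × 241) = 668305 / 65070 = 10.27055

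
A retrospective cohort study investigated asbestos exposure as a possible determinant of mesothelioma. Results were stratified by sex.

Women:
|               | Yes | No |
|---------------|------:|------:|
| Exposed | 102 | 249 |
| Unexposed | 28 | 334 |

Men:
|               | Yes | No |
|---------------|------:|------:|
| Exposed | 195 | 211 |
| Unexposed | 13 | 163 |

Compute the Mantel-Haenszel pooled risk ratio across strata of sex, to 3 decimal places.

RR_MH = Σ(aᵢ·n₀ᵢ/nᵢ) / Σ(cᵢ·n₁ᵢ/nᵢ), with n₁ᵢ = aᵢ+bᵢ (exposed), n₀ᵢ = cᵢ+dᵢ (unexposed), nᵢ = n₁ᵢ+n₀ᵢ.
Stratum 1 (Women): n₁ = 351, n₀ = 362, n = 713; a·n₀/n = 102·362/713 = 51.7868; c·n₁/n = 28·351/713 = 13.7840
Stratum 2 (Men): n₁ = 406, n₀ = 176, n = 582; a·n₀/n = 195·176/582 = 58.9691; c·n₁/n = 13·406/582 = 9.0687
RR_MH = (51.7868 + 58.9691) / (13.7840 + 9.0687) = 110.7559 / 22.8527 = 4.84650

4.847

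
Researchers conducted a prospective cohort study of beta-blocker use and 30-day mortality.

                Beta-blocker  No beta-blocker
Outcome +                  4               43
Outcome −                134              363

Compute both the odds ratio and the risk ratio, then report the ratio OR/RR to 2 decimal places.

0.92

Reading the table with exposure as columns: a = 4 (Beta-blocker, case), b = 134 (Beta-blocker, non-case), c = 43 (No beta-blocker, case), d = 363.
OR = (4·363)/(134·43) = 1452/5762 = 0.25200
Risk in exposed = 4/138 = 0.02899; risk in unexposed = 43/406 = 0.10591; RR = 0.27368
OR/RR = 0.25200 / 0.27368 = 0.92078
The outcome is not rare, so the OR lies further from 1 than the RR.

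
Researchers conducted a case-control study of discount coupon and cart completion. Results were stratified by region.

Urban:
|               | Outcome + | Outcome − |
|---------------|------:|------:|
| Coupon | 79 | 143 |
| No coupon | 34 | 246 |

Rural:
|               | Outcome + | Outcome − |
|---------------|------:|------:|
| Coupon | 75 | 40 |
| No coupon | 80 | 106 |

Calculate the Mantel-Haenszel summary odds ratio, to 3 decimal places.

OR_MH = Σ(aᵢdᵢ/nᵢ) / Σ(bᵢcᵢ/nᵢ), where nᵢ is the stratum total.
Stratum 1 (Urban): n = 502; a·d/n = 79·246/502 = 38.7131; b·c/n = 143·34/502 = 9.6853
Stratum 2 (Rural): n = 301; a·d/n = 75·106/301 = 26.4120; b·c/n = 40·80/301 = 10.6312
OR_MH = (38.7131 + 26.4120) / (9.6853 + 10.6312) = 65.1251 / 20.3165 = 3.20553

3.206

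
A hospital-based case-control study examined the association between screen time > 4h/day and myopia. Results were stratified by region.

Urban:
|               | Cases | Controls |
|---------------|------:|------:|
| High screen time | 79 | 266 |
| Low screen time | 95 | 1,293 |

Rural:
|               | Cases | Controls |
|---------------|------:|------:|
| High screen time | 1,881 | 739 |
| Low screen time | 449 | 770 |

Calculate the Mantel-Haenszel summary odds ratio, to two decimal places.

4.32

OR_MH = Σ(aᵢdᵢ/nᵢ) / Σ(bᵢcᵢ/nᵢ), where nᵢ is the stratum total.
Stratum 1 (Urban): n = 1733; a·d/n = 79·1293/1733 = 58.9423; b·c/n = 266·95/1733 = 14.5817
Stratum 2 (Rural): n = 3839; a·d/n = 1881·770/3839 = 377.2779; b·c/n = 739·449/3839 = 86.4316
OR_MH = (58.9423 + 377.2779) / (14.5817 + 86.4316) = 436.2202 / 101.0133 = 4.31844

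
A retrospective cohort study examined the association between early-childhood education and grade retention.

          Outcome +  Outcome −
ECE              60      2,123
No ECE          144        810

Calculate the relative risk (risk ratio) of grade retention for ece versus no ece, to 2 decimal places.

0.18

Cells: a = 60, b = 2123, c = 144, d = 810.
Risk in exposed = 60/2183 = 0.02749; risk in unexposed = 144/954 = 0.15094.
RR = 0.02749 / 0.15094 = 0.18209
The risk is 82% lower among the exposed than among the unexposed.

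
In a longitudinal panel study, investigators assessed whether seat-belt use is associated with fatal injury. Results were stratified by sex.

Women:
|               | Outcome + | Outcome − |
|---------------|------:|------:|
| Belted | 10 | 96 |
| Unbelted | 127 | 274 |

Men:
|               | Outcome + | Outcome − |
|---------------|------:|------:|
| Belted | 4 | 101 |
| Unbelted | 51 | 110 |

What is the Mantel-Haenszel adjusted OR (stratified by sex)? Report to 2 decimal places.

0.16

OR_MH = Σ(aᵢdᵢ/nᵢ) / Σ(bᵢcᵢ/nᵢ), where nᵢ is the stratum total.
Stratum 1 (Women): n = 507; a·d/n = 10·274/507 = 5.4043; b·c/n = 96·127/507 = 24.0473
Stratum 2 (Men): n = 266; a·d/n = 4·110/266 = 1.6541; b·c/n = 101·51/266 = 19.3647
OR_MH = (5.4043 + 1.6541) / (24.0473 + 19.3647) = 7.0585 / 43.4120 = 0.16259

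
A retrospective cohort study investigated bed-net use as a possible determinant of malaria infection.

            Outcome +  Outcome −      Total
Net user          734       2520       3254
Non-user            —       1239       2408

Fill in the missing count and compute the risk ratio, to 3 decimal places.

The missing cell is in the unexposed row: 2408 − 1239 = 1169.
So a = 734, b = 2520, c = 1169, d = 1239.
RR = [a/(a+b)] / [c/(c+d)] = (734/3254) / (1169/2408) = 0.22557/0.48547 = 0.46464

0.465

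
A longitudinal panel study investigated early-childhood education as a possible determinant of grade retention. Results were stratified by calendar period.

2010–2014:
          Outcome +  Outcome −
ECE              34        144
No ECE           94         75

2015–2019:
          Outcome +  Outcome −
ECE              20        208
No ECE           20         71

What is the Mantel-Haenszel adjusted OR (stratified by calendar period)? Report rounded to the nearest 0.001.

0.227

OR_MH = Σ(aᵢdᵢ/nᵢ) / Σ(bᵢcᵢ/nᵢ), where nᵢ is the stratum total.
Stratum 1 (2010–2014): n = 347; a·d/n = 34·75/347 = 7.3487; b·c/n = 144·94/347 = 39.0086
Stratum 2 (2015–2019): n = 319; a·d/n = 20·71/319 = 4.4514; b·c/n = 208·20/319 = 13.0408
OR_MH = (7.3487 + 4.4514) / (39.0086 + 13.0408) = 11.8001 / 52.0494 = 0.22671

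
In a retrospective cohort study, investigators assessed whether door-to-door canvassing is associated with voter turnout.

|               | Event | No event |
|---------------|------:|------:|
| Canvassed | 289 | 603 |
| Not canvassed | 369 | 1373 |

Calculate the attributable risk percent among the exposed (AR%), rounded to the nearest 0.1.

34.6

Cells: a = 289, b = 603, c = 369, d = 1373.
Risk in exposed = 289/892 = 0.32399; risk in unexposed = 369/1742 = 0.21183.
RR = 0.32399/0.21183 = 1.52952
AR% = (RR − 1)/RR × 100 = (1.52952 − 1)/1.52952 × 100 = 34.6200%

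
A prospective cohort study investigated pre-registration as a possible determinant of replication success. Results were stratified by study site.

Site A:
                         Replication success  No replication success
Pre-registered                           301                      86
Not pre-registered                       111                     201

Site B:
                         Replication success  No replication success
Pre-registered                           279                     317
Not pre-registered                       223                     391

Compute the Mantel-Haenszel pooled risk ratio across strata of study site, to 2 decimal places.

RR_MH = Σ(aᵢ·n₀ᵢ/nᵢ) / Σ(cᵢ·n₁ᵢ/nᵢ), with n₁ᵢ = aᵢ+bᵢ (exposed), n₀ᵢ = cᵢ+dᵢ (unexposed), nᵢ = n₁ᵢ+n₀ᵢ.
Stratum 1 (Site A): n₁ = 387, n₀ = 312, n = 699; a·n₀/n = 301·312/699 = 134.3519; c·n₁/n = 111·387/699 = 61.4549
Stratum 2 (Site B): n₁ = 596, n₀ = 614, n = 1210; a·n₀/n = 279·614/1210 = 141.5752; c·n₁/n = 223·596/1210 = 109.8413
RR_MH = (134.3519 + 141.5752) / (61.4549 + 109.8413) = 275.9271 / 171.2963 = 1.61082

1.61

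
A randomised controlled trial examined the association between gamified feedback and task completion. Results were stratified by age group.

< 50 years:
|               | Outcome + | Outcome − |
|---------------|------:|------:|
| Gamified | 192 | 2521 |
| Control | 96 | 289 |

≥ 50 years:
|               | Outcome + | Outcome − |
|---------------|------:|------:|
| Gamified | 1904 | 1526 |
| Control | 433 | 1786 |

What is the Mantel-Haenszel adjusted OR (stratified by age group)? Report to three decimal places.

OR_MH = Σ(aᵢdᵢ/nᵢ) / Σ(bᵢcᵢ/nᵢ), where nᵢ is the stratum total.
Stratum 1 (< 50 years): n = 3098; a·d/n = 192·289/3098 = 17.9109; b·c/n = 2521·96/3098 = 78.1201
Stratum 2 (≥ 50 years): n = 5649; a·d/n = 1904·1786/5649 = 601.9727; b·c/n = 1526·433/5649 = 116.9690
OR_MH = (17.9109 + 601.9727) / (78.1201 + 116.9690) = 619.8836 / 195.0891 = 3.17744

3.177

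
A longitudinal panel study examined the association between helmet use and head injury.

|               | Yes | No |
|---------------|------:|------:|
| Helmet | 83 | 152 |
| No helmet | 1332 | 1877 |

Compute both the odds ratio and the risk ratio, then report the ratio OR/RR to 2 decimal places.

Cells: a = 83, b = 152, c = 1332, d = 1877.
OR = (83·1877)/(152·1332) = 155791/202464 = 0.76948
Risk in exposed = 83/235 = 0.35319; risk in unexposed = 1332/3209 = 0.41508; RR = 0.85089
OR/RR = 0.76948 / 0.85089 = 0.90431
The outcome is not rare, so the OR lies further from 1 than the RR.

0.90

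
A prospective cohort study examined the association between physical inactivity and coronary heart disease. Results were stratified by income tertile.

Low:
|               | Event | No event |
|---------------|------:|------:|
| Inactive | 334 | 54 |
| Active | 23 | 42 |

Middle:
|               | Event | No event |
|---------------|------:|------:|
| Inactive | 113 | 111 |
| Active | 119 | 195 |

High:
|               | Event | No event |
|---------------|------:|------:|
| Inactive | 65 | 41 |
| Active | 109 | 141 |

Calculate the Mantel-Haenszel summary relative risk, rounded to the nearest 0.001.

1.569

RR_MH = Σ(aᵢ·n₀ᵢ/nᵢ) / Σ(cᵢ·n₁ᵢ/nᵢ), with n₁ᵢ = aᵢ+bᵢ (exposed), n₀ᵢ = cᵢ+dᵢ (unexposed), nᵢ = n₁ᵢ+n₀ᵢ.
Stratum 1 (Low): n₁ = 388, n₀ = 65, n = 453; a·n₀/n = 334·65/453 = 47.9249; c·n₁/n = 23·388/453 = 19.6998
Stratum 2 (Middle): n₁ = 224, n₀ = 314, n = 538; a·n₀/n = 113·314/538 = 65.9517; c·n₁/n = 119·224/538 = 49.5465
Stratum 3 (High): n₁ = 106, n₀ = 250, n = 356; a·n₀/n = 65·250/356 = 45.6461; c·n₁/n = 109·106/356 = 32.4551
RR_MH = (47.9249 + 65.9517 + 45.6461) / (19.6998 + 49.5465 + 32.4551) = 159.5227 / 101.7013 = 1.56854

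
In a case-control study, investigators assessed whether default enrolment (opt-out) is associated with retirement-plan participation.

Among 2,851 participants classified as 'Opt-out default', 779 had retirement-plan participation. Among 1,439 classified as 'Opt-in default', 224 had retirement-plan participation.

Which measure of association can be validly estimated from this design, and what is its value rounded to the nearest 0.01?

2.04

From the description: a = 779, b = 2072, c = 224, d = 1215.
This is a case-control study: participants were sampled on outcome status, so risks in the source population cannot be estimated directly — relative risk is not valid here. The odds ratio is the appropriate measure.
OR = (a·d)/(b·c) = (779 × 1215) / (2072 × 224) = 946485 / 464128 = 2.03928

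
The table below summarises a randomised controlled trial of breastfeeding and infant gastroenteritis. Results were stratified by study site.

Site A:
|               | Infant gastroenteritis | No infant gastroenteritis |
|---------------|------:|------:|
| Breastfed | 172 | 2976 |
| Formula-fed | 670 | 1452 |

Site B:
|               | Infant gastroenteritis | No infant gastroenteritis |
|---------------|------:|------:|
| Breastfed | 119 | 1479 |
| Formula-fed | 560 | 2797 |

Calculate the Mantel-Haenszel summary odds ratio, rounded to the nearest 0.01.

OR_MH = Σ(aᵢdᵢ/nᵢ) / Σ(bᵢcᵢ/nᵢ), where nᵢ is the stratum total.
Stratum 1 (Site A): n = 5270; a·d/n = 172·1452/5270 = 47.3898; b·c/n = 2976·670/5270 = 378.3529
Stratum 2 (Site B): n = 4955; a·d/n = 119·2797/4955 = 67.1732; b·c/n = 1479·560/4955 = 167.1524
OR_MH = (47.3898 + 67.1732) / (378.3529 + 167.1524) = 114.5629 / 545.5053 = 0.21001

0.21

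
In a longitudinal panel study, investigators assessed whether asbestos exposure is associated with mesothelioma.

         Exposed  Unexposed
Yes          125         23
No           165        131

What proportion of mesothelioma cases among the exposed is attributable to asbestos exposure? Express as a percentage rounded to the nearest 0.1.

Reading the table with exposure as columns: a = 125 (Exposed, case), b = 165 (Exposed, non-case), c = 23 (Unexposed, case), d = 131.
Risk in exposed = 125/290 = 0.43103; risk in unexposed = 23/154 = 0.14935.
RR = 0.43103/0.14935 = 2.88606
AR% = (RR − 1)/RR × 100 = (2.88606 − 1)/2.88606 × 100 = 65.3506%

65.4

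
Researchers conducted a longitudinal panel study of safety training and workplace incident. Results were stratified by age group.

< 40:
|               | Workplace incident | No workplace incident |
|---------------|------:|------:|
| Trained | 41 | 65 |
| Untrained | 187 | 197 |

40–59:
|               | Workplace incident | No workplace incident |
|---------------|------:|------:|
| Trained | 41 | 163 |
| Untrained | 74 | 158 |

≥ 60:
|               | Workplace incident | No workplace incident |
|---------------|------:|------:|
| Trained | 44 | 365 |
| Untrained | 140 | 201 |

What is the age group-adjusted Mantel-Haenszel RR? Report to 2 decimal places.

0.49

RR_MH = Σ(aᵢ·n₀ᵢ/nᵢ) / Σ(cᵢ·n₁ᵢ/nᵢ), with n₁ᵢ = aᵢ+bᵢ (exposed), n₀ᵢ = cᵢ+dᵢ (unexposed), nᵢ = n₁ᵢ+n₀ᵢ.
Stratum 1 (< 40): n₁ = 106, n₀ = 384, n = 490; a·n₀/n = 41·384/490 = 32.1306; c·n₁/n = 187·106/490 = 40.4531
Stratum 2 (40–59): n₁ = 204, n₀ = 232, n = 436; a·n₀/n = 41·232/436 = 21.8165; c·n₁/n = 74·204/436 = 34.6239
Stratum 3 (≥ 60): n₁ = 409, n₀ = 341, n = 750; a·n₀/n = 44·341/750 = 20.0053; c·n₁/n = 140·409/750 = 76.3467
RR_MH = (32.1306 + 21.8165 + 20.0053) / (40.4531 + 34.6239 + 76.3467) = 73.9525 / 151.4236 = 0.48838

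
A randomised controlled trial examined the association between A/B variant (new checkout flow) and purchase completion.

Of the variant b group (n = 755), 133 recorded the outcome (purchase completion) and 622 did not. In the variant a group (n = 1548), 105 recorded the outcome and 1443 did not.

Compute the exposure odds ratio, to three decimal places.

From the description: a = 133, b = 622, c = 105, d = 1443.
OR = (a·d)/(b·c) = (133 × 1443) / (622 × 105) = 191919 / 65310 = 2.93859
The odds of purchase completion are about 2.94 times as high in the variant b group.

2.939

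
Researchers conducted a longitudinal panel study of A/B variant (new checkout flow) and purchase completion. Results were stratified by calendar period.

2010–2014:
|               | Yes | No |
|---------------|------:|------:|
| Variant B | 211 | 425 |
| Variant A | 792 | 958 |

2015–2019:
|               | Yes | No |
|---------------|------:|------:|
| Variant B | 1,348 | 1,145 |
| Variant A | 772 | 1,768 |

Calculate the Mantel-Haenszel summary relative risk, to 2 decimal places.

1.41

RR_MH = Σ(aᵢ·n₀ᵢ/nᵢ) / Σ(cᵢ·n₁ᵢ/nᵢ), with n₁ᵢ = aᵢ+bᵢ (exposed), n₀ᵢ = cᵢ+dᵢ (unexposed), nᵢ = n₁ᵢ+n₀ᵢ.
Stratum 1 (2010–2014): n₁ = 636, n₀ = 1750, n = 2386; a·n₀/n = 211·1750/2386 = 154.7569; c·n₁/n = 792·636/2386 = 211.1115
Stratum 2 (2015–2019): n₁ = 2493, n₀ = 2540, n = 5033; a·n₀/n = 1348·2540/5033 = 680.2941; c·n₁/n = 772·2493/5033 = 382.3954
RR_MH = (154.7569 + 680.2941) / (211.1115 + 382.3954) = 835.0510 / 593.5069 = 1.40698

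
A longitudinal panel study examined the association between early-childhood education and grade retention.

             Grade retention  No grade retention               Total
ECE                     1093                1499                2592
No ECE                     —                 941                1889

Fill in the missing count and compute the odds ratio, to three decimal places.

0.724

The missing cell is in the unexposed row: 1889 − 941 = 948.
So a = 1093, b = 1499, c = 948, d = 941.
OR = (a·d)/(b·c) = (1093 × 941) / (1499 × 948) = 1028513 / 1421052 = 0.72377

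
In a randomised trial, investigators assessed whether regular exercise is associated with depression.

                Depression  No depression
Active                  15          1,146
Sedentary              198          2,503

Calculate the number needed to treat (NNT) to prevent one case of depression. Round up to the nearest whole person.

17

Risk in treated group = 15/1161 = 0.01292; risk in control = 198/2701 = 0.07331.
Absolute risk reduction = 0.07331 − 0.01292 = 0.06039
NNT = 1 / ARR = 1 / 0.06039 = 16.560 → round up → 17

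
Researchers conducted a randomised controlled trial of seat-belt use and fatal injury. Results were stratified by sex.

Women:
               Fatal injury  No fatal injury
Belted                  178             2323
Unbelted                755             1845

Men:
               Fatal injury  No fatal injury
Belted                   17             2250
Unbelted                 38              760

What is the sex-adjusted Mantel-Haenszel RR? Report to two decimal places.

RR_MH = Σ(aᵢ·n₀ᵢ/nᵢ) / Σ(cᵢ·n₁ᵢ/nᵢ), with n₁ᵢ = aᵢ+bᵢ (exposed), n₀ᵢ = cᵢ+dᵢ (unexposed), nᵢ = n₁ᵢ+n₀ᵢ.
Stratum 1 (Women): n₁ = 2501, n₀ = 2600, n = 5101; a·n₀/n = 178·2600/5101 = 90.7273; c·n₁/n = 755·2501/5101 = 370.1735
Stratum 2 (Men): n₁ = 2267, n₀ = 798, n = 3065; a·n₀/n = 17·798/3065 = 4.4261; c·n₁/n = 38·2267/3065 = 28.1064
RR_MH = (90.7273 + 4.4261) / (370.1735 + 28.1064) = 95.1534 / 398.2799 = 0.23891

0.24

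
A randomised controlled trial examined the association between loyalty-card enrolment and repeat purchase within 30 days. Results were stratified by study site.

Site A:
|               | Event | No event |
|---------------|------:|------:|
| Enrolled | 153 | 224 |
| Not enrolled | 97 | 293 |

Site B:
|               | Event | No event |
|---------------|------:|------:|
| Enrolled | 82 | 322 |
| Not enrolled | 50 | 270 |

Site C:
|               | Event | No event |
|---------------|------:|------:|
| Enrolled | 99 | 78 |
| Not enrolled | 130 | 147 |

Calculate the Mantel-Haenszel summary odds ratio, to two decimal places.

OR_MH = Σ(aᵢdᵢ/nᵢ) / Σ(bᵢcᵢ/nᵢ), where nᵢ is the stratum total.
Stratum 1 (Site A): n = 767; a·d/n = 153·293/767 = 58.4472; b·c/n = 224·97/767 = 28.3286
Stratum 2 (Site B): n = 724; a·d/n = 82·270/724 = 30.5801; b·c/n = 322·50/724 = 22.2376
Stratum 3 (Site C): n = 454; a·d/n = 99·147/454 = 32.0551; b·c/n = 78·130/454 = 22.3348
OR_MH = (58.4472 + 30.5801 + 32.0551) / (28.3286 + 22.2376 + 22.3348) = 121.0824 / 72.9009 = 1.66092

1.66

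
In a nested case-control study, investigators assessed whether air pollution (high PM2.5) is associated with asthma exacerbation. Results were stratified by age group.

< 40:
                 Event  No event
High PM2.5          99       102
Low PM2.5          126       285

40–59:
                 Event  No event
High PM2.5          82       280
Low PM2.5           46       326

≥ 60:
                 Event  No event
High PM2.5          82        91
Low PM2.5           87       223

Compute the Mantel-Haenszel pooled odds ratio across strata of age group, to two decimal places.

2.19

OR_MH = Σ(aᵢdᵢ/nᵢ) / Σ(bᵢcᵢ/nᵢ), where nᵢ is the stratum total.
Stratum 1 (< 40): n = 612; a·d/n = 99·285/612 = 46.1029; b·c/n = 102·126/612 = 21.0000
Stratum 2 (40–59): n = 734; a·d/n = 82·326/734 = 36.4196; b·c/n = 280·46/734 = 17.5477
Stratum 3 (≥ 60): n = 483; a·d/n = 82·223/483 = 37.8592; b·c/n = 91·87/483 = 16.3913
OR_MH = (46.1029 + 36.4196 + 37.8592) / (21.0000 + 17.5477 + 16.3913) = 120.3818 / 54.9390 = 2.19119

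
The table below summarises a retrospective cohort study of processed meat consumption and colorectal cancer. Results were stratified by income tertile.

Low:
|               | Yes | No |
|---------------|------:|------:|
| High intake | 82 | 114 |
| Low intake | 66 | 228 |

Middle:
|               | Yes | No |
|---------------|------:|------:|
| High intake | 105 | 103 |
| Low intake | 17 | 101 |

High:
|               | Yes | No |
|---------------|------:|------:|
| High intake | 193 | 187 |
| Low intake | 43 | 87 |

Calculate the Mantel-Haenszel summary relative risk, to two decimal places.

1.97

RR_MH = Σ(aᵢ·n₀ᵢ/nᵢ) / Σ(cᵢ·n₁ᵢ/nᵢ), with n₁ᵢ = aᵢ+bᵢ (exposed), n₀ᵢ = cᵢ+dᵢ (unexposed), nᵢ = n₁ᵢ+n₀ᵢ.
Stratum 1 (Low): n₁ = 196, n₀ = 294, n = 490; a·n₀/n = 82·294/490 = 49.2000; c·n₁/n = 66·196/490 = 26.4000
Stratum 2 (Middle): n₁ = 208, n₀ = 118, n = 326; a·n₀/n = 105·118/326 = 38.0061; c·n₁/n = 17·208/326 = 10.8466
Stratum 3 (High): n₁ = 380, n₀ = 130, n = 510; a·n₀/n = 193·130/510 = 49.1961; c·n₁/n = 43·380/510 = 32.0392
RR_MH = (49.2000 + 38.0061 + 49.1961) / (26.4000 + 10.8466 + 32.0392) = 136.4022 / 69.2858 = 1.96869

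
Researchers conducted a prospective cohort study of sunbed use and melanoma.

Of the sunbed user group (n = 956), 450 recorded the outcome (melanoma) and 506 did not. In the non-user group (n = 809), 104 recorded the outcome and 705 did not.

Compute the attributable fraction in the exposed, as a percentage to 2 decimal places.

72.69

From the description: a = 450, b = 506, c = 104, d = 705.
Risk in exposed = 450/956 = 0.47071; risk in unexposed = 104/809 = 0.12855.
RR = 0.47071/0.12855 = 3.66159
AR% = (RR − 1)/RR × 100 = (3.66159 − 1)/3.66159 × 100 = 72.6895%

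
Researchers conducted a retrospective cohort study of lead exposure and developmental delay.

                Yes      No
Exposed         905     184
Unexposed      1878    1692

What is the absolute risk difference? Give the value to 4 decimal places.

Cells: a = 905, b = 184, c = 1878, d = 1692.
Risk in exposed = 905/1089 = 0.831038; risk in unexposed = 1878/3570 = 0.526050.
Risk difference = 0.831038 − 0.526050 = 0.304987

0.3050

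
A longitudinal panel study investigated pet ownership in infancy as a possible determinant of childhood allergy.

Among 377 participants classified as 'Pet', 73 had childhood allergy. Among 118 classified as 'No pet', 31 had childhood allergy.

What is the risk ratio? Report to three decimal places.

From the description: a = 73, b = 304, c = 31, d = 87.
Risk in exposed = 73/377 = 0.19363; risk in unexposed = 31/118 = 0.26271.
RR = 0.19363 / 0.26271 = 0.73706
The risk is 26% lower among the exposed than among the unexposed.

0.737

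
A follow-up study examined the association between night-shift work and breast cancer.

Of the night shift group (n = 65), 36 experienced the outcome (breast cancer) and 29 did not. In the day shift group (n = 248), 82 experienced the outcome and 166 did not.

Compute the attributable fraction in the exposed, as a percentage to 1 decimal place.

40.3

From the description: a = 36, b = 29, c = 82, d = 166.
Risk in exposed = 36/65 = 0.55385; risk in unexposed = 82/248 = 0.33065.
RR = 0.55385/0.33065 = 1.67505
AR% = (RR − 1)/RR × 100 = (1.67505 − 1)/1.67505 × 100 = 40.3002%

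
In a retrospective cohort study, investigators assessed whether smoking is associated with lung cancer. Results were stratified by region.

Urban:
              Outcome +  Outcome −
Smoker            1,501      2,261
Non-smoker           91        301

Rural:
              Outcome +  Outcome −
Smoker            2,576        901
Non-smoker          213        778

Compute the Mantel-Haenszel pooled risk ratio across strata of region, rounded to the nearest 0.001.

RR_MH = Σ(aᵢ·n₀ᵢ/nᵢ) / Σ(cᵢ·n₁ᵢ/nᵢ), with n₁ᵢ = aᵢ+bᵢ (exposed), n₀ᵢ = cᵢ+dᵢ (unexposed), nᵢ = n₁ᵢ+n₀ᵢ.
Stratum 1 (Urban): n₁ = 3762, n₀ = 392, n = 4154; a·n₀/n = 1501·392/4154 = 141.6447; c·n₁/n = 91·3762/4154 = 82.4126
Stratum 2 (Rural): n₁ = 3477, n₀ = 991, n = 4468; a·n₀/n = 2576·991/4468 = 571.3554; c·n₁/n = 213·3477/4468 = 165.7567
RR_MH = (141.6447 + 571.3554) / (82.4126 + 165.7567) = 713.0001 / 248.1693 = 2.87304

2.873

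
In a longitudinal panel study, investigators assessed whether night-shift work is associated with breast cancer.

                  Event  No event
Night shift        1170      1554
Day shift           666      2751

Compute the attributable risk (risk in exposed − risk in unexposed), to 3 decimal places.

Cells: a = 1170, b = 1554, c = 666, d = 2751.
Risk in exposed = 1170/2724 = 0.429515; risk in unexposed = 666/3417 = 0.194908.
Risk difference = 0.429515 − 0.194908 = 0.234608

0.235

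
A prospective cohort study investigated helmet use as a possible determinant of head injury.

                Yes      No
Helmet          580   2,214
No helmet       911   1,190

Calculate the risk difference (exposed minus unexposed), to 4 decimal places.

-0.2260

Cells: a = 580, b = 2214, c = 911, d = 1190.
Risk in exposed = 580/2794 = 0.207588; risk in unexposed = 911/2101 = 0.433603.
Risk difference = 0.207588 − 0.433603 = -0.226015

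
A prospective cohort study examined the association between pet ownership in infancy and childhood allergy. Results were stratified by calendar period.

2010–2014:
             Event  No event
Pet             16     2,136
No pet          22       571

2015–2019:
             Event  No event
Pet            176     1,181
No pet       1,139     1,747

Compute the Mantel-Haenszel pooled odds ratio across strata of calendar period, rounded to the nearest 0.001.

0.227

OR_MH = Σ(aᵢdᵢ/nᵢ) / Σ(bᵢcᵢ/nᵢ), where nᵢ is the stratum total.
Stratum 1 (2010–2014): n = 2745; a·d/n = 16·571/2745 = 3.3282; b·c/n = 2136·22/2745 = 17.1191
Stratum 2 (2015–2019): n = 4243; a·d/n = 176·1747/4243 = 72.4657; b·c/n = 1181·1139/4243 = 317.0302
OR_MH = (3.3282 + 72.4657) / (17.1191 + 317.0302) = 75.7939 / 334.1493 = 0.22683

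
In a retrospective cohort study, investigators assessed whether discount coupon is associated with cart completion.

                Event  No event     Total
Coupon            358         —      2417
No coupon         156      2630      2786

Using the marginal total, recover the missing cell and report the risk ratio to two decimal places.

The missing cell is in the exposed row: 2417 − 358 = 2059.
So a = 358, b = 2059, c = 156, d = 2630.
RR = [a/(a+b)] / [c/(c+d)] = (358/2417) / (156/2786) = 0.14812/0.05599 = 2.64523

2.65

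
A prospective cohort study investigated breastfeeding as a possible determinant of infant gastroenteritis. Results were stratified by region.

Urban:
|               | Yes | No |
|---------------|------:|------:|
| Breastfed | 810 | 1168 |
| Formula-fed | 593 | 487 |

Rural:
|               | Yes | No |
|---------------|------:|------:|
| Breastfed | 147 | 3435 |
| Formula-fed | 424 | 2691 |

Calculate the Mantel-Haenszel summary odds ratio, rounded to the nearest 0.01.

OR_MH = Σ(aᵢdᵢ/nᵢ) / Σ(bᵢcᵢ/nᵢ), where nᵢ is the stratum total.
Stratum 1 (Urban): n = 3058; a·d/n = 810·487/3058 = 128.9961; b·c/n = 1168·593/3058 = 226.4957
Stratum 2 (Rural): n = 6697; a·d/n = 147·2691/6697 = 59.0678; b·c/n = 3435·424/6697 = 217.4765
OR_MH = (128.9961 + 59.0678) / (226.4957 + 217.4765) = 188.0639 / 443.9722 = 0.42359

0.42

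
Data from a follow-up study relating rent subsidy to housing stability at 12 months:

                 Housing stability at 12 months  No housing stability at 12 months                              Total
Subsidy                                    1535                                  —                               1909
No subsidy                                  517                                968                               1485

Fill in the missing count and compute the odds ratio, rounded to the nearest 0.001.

The missing cell is in the exposed row: 1909 − 1535 = 374.
So a = 1535, b = 374, c = 517, d = 968.
OR = (a·d)/(b·c) = (1535 × 968) / (374 × 517) = 1485880 / 193358 = 7.68461

7.685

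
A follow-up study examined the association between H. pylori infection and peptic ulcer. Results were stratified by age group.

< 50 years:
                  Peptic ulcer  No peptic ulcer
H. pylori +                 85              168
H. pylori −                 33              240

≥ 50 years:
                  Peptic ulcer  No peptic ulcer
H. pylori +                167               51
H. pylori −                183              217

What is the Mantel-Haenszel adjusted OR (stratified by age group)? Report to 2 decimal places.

3.80

OR_MH = Σ(aᵢdᵢ/nᵢ) / Σ(bᵢcᵢ/nᵢ), where nᵢ is the stratum total.
Stratum 1 (< 50 years): n = 526; a·d/n = 85·240/526 = 38.7833; b·c/n = 168·33/526 = 10.5399
Stratum 2 (≥ 50 years): n = 618; a·d/n = 167·217/618 = 58.6392; b·c/n = 51·183/618 = 15.1019
OR_MH = (38.7833 + 58.6392) / (10.5399 + 15.1019) = 97.4224 / 25.6419 = 3.79935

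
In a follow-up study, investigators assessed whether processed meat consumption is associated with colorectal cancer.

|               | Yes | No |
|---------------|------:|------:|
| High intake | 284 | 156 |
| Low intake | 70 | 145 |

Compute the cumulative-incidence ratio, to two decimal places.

1.98

Cells: a = 284, b = 156, c = 70, d = 145.
Risk in exposed = 284/440 = 0.64545; risk in unexposed = 70/215 = 0.32558.
RR = 0.64545 / 0.32558 = 1.98247
The risk among the exposed is 1.98 times that among the unexposed.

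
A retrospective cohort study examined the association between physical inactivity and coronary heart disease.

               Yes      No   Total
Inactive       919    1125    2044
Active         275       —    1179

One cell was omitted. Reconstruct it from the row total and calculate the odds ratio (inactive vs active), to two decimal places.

The missing cell is in the unexposed row: 1179 − 275 = 904.
So a = 919, b = 1125, c = 275, d = 904.
OR = (a·d)/(b·c) = (919 × 904) / (1125 × 275) = 830776 / 309375 = 2.68534

2.69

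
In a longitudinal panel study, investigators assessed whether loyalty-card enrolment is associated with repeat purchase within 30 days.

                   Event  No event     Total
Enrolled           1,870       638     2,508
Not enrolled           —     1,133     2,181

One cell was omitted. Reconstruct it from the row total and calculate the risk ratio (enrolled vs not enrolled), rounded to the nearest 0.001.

The missing cell is in the unexposed row: 2181 − 1133 = 1048.
So a = 1870, b = 638, c = 1048, d = 1133.
RR = [a/(a+b)] / [c/(c+d)] = (1870/2508) / (1048/2181) = 0.74561/0.48051 = 1.55170

1.552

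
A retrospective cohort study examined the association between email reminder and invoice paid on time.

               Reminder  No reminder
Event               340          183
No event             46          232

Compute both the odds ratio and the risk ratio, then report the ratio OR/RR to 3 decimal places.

4.691

Reading the table with exposure as columns: a = 340 (Reminder, case), b = 46 (Reminder, non-case), c = 183 (No reminder, case), d = 232.
OR = (340·232)/(46·183) = 78880/8418 = 9.37040
Risk in exposed = 340/386 = 0.88083; risk in unexposed = 183/415 = 0.44096; RR = 1.99751
OR/RR = 9.37040 / 1.99751 = 4.69104
The outcome is not rare, so the OR lies further from 1 than the RR.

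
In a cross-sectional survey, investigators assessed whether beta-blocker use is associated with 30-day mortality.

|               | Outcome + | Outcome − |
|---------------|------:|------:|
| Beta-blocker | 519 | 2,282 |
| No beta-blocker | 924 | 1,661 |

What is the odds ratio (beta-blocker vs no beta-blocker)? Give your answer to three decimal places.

Cells: a = 519, b = 2282, c = 924, d = 1661.
OR = (a·d)/(b·c) = (519 × 1661) / (2282 × 924) = 862059 / 2108568 = 0.40884
Exposure is associated with lower odds of 30-day mortality (OR = 0.41 < 1).

0.409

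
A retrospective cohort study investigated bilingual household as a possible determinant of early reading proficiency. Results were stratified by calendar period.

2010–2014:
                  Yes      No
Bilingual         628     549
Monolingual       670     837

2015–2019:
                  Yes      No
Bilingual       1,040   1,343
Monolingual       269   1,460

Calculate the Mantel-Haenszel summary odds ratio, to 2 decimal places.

2.51

OR_MH = Σ(aᵢdᵢ/nᵢ) / Σ(bᵢcᵢ/nᵢ), where nᵢ is the stratum total.
Stratum 1 (2010–2014): n = 2684; a·d/n = 628·837/2684 = 195.8405; b·c/n = 549·670/2684 = 137.0455
Stratum 2 (2015–2019): n = 4112; a·d/n = 1040·1460/4112 = 369.2607; b·c/n = 1343·269/4112 = 87.8568
OR_MH = (195.8405 + 369.2607) / (137.0455 + 87.8568) = 565.1012 / 224.9022 = 2.51265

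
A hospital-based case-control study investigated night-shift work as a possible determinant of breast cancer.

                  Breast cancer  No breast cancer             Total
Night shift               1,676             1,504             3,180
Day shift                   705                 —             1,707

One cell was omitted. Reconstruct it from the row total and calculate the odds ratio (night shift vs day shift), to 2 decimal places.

The missing cell is in the unexposed row: 1707 − 705 = 1002.
So a = 1676, b = 1504, c = 705, d = 1002.
OR = (a·d)/(b·c) = (1676 × 1002) / (1504 × 705) = 1679352 / 1060320 = 1.58382

1.58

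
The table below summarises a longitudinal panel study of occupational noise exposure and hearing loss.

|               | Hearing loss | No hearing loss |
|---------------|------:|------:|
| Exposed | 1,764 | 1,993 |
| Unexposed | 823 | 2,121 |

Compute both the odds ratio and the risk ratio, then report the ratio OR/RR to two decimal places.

1.36

Cells: a = 1764, b = 1993, c = 823, d = 2121.
OR = (1764·2121)/(1993·823) = 3741444/1640239 = 2.28104
Risk in exposed = 1764/3757 = 0.46952; risk in unexposed = 823/2944 = 0.27955; RR = 1.67956
OR/RR = 2.28104 / 1.67956 = 1.35812
The outcome is not rare, so the OR lies further from 1 than the RR.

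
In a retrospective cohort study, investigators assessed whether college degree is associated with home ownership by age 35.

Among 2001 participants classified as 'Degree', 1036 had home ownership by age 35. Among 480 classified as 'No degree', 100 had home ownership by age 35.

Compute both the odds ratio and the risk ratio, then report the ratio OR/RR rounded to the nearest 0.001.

1.642

From the description: a = 1036, b = 965, c = 100, d = 380.
OR = (1036·380)/(965·100) = 393680/96500 = 4.07959
Risk in exposed = 1036/2001 = 0.51774; risk in unexposed = 100/480 = 0.20833; RR = 2.48516
OR/RR = 4.07959 / 2.48516 = 1.64158
The outcome is not rare, so the OR lies further from 1 than the RR.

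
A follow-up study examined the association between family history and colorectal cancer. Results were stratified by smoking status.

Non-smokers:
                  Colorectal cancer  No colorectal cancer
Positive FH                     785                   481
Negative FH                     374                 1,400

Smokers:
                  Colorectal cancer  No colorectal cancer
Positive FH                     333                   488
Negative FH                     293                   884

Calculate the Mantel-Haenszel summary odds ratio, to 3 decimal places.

3.892

OR_MH = Σ(aᵢdᵢ/nᵢ) / Σ(bᵢcᵢ/nᵢ), where nᵢ is the stratum total.
Stratum 1 (Non-smokers): n = 3040; a·d/n = 785·1400/3040 = 361.5132; b·c/n = 481·374/3040 = 59.1757
Stratum 2 (Smokers): n = 1998; a·d/n = 333·884/1998 = 147.3333; b·c/n = 488·293/1998 = 71.5636
OR_MH = (361.5132 + 147.3333) / (59.1757 + 71.5636) = 508.8465 / 130.7392 = 3.89207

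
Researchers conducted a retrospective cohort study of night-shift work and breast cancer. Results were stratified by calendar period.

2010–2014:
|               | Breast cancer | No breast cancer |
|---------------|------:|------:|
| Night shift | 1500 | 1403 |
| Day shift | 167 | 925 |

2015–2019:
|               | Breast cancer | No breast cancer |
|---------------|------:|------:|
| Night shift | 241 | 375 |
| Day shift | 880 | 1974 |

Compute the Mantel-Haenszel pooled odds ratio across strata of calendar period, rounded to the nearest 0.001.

OR_MH = Σ(aᵢdᵢ/nᵢ) / Σ(bᵢcᵢ/nᵢ), where nᵢ is the stratum total.
Stratum 1 (2010–2014): n = 3995; a·d/n = 1500·925/3995 = 347.3091; b·c/n = 1403·167/3995 = 58.6486
Stratum 2 (2015–2019): n = 3470; a·d/n = 241·1974/3470 = 137.0991; b·c/n = 375·880/3470 = 95.1009
OR_MH = (347.3091 + 137.0991) / (58.6486 + 95.1009) = 484.4083 / 153.7494 = 3.15063

3.151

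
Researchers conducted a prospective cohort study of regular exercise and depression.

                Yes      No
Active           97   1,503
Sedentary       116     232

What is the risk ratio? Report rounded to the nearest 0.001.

Cells: a = 97, b = 1503, c = 116, d = 232.
Risk in exposed = 97/1600 = 0.06062; risk in unexposed = 116/348 = 0.33333.
RR = 0.06062 / 0.33333 = 0.18188
The risk is 82% lower among the exposed than among the unexposed.

0.182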